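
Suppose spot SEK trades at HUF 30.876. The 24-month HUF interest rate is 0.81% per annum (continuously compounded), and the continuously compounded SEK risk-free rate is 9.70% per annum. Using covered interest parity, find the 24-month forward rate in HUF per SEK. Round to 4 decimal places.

25.8466

T = 2 years.
Growth of 1 HUF over T: e^(0.0081×2) = 1.01633193.
Growth of 1 SEK over T: e^(0.0970×2) = 1.21409628.
CIP: F = S · (grow HUF)/(grow SEK) = 30.876 × 1.01633193/1.21409628 = 25.846603 HUF per SEK.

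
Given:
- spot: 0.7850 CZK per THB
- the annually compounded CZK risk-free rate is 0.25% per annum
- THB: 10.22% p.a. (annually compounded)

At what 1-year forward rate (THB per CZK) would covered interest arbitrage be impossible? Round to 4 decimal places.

T = 1 year.
Growth of 1 CZK over T: (1 + 0.0025)^1 = 1.002500.
THB growth factor: (1 + 0.1022)^1 = 1.102200.
So F = 0.785 × 1.002500 / 1.102200 = 0.7139925 (CZK/THB).
Quoted the other way: 1/0.7139925 = 1.4006 THB per CZK.

1.4006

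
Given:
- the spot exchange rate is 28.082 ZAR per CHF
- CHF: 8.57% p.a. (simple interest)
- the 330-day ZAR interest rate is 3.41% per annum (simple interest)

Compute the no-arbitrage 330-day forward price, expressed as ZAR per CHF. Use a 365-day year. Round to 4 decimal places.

26.8661

T = 330/365 years.
ZAR growth factor: 1 + 0.0341×330/365 = 1.03083014.
CHF growth factor: 1 + 0.0857×330/365 = 1.07748219.
Forward (ZAR per CHF) = 28.082 × 1.03083014 / 1.07748219 = 26.866126.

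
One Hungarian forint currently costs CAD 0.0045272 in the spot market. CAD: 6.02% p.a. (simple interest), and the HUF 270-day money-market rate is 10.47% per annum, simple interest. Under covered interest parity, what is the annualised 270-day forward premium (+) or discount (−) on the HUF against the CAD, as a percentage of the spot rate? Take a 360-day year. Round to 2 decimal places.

-4.13%

T = 270/360 years.
F = S · g_CAD/g_HUF = 0.0045272 × 1.045150/1.078525 = 0.0043871056.
(F − S)/S ÷ T = (0.0043871056 − 0.0045272)/0.0045272/(270/360) = -0.041260 → -4.13%.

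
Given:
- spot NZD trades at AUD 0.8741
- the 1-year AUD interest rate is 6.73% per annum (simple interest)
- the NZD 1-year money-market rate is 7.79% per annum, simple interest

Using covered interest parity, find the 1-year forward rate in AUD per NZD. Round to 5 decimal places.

T = 1 year.
Growth of 1 AUD over T: 1 + 0.0673×1 = 1.067300.
Growth of 1 NZD over T: 1 + 0.0779×1 = 1.077900.
CIP: F = S · (grow AUD)/(grow NZD) = 0.8741 × 1.067300/1.077900 = 0.8655042 AUD per NZD.

0.86550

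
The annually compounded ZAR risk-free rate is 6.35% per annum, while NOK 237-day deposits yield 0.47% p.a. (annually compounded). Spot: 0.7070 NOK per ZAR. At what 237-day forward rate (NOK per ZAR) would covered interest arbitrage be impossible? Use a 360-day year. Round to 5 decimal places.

0.68102

T = 237/360 years.
Growth of 1 NOK over T: (1 + 0.0047)^(237/360) = 1.0030917.
ZAR growth factor: (1 + 0.0635)^(237/360) = 1.0413631.
CIP: F = S · (grow NOK)/(grow ZAR) = 0.707 × 1.0030917/1.0413631 = 0.6810169 NOK per ZAR.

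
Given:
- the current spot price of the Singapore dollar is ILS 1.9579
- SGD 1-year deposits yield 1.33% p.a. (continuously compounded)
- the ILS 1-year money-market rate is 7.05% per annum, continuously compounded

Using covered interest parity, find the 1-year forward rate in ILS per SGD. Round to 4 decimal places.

T = 1 year.
ILS accumulates by e^(0.0705×1) = 1.0730446.
SGD growth factor: e^(0.0133×1) = 1.0133888.
Forward (ILS per SGD) = 1.9579 × 1.0730446 / 1.0133888 = 2.073157.

2.0732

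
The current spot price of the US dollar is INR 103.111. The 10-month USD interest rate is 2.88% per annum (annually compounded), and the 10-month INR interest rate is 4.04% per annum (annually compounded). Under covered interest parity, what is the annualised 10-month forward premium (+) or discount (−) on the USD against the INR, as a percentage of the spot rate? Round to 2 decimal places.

T = 10/12 years.
No-arbitrage forward: 103.111 × 1.0335551 / 1.023943 = 104.078938 INR/USD.
(F − S)/S ÷ T = (104.078938 − 103.111)/103.111/(10/12) = 0.011265 → 1.13%.

+1.13%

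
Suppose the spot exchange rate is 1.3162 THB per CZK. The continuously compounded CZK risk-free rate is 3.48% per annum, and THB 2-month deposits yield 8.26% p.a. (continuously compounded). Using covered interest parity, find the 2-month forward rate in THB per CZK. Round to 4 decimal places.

1.3267

T = 2/12 years.
Growth of 1 THB over T: e^(0.0826×2/12) = 1.0138619.
CZK accumulates by e^(0.0348×2/12) = 1.0058169.
CIP: F = S · (grow THB)/(grow CZK) = 1.3162 × 1.0138619/1.0058169 = 1.326728 THB per CZK.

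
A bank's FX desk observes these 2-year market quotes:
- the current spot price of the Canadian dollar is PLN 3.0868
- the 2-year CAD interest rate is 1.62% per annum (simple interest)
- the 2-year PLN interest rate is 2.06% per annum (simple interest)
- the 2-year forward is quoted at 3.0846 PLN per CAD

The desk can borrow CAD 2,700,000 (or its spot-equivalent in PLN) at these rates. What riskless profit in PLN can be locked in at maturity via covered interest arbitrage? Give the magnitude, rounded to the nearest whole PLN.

PLN 79,475

T = 2 years.
Invest the CAD and cover forward: 2,700,000 × 1.032400 × 3.0846 = PLN 8,598,260.81.
Convert at spot and invest in PLN: 2,700,000 × 3.0868 × 1.041200 = PLN 8,677,735.63.
The quoted forward undervalues CAD, so borrow CAD, convert to PLN at spot, deposit the PLN at 2.06%, and buy CAD forward at 3.0846 to cover the loan.
Profit = 8,677,735.63 − 8,598,260.81 = PLN 79,475.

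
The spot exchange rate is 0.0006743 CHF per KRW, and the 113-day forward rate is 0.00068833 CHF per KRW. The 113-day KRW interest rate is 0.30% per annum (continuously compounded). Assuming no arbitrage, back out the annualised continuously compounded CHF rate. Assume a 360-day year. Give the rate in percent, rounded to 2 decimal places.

T = 113/360 years.
F/S = 0.00068833/0.0006743 = 1.0208068 = (growth of CHF) / (growth of KRW).
KRW growth factor: e^(0.0030×113/360) = 1.0009421.
That pins the CHF growth at 1.0217685.
r = ln(1.0217685)/(113/360) = 0.068607 → 6.86%.

6.86%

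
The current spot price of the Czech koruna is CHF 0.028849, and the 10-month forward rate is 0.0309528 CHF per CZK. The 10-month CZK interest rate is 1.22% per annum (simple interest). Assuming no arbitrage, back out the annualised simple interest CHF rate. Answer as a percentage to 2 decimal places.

T = 10/12 years.
F/S = 0.0309528/0.028849 = 1.0729245 = (growth of CHF) / (growth of CZK).
CZK growth factor: 1 + 0.0122×10/12 = 1.0101667.
So the CHF growth factor = 1.0838326.
r = (1.0838326 − 1)/(10/12) = 0.100599 → 10.06%.

10.06%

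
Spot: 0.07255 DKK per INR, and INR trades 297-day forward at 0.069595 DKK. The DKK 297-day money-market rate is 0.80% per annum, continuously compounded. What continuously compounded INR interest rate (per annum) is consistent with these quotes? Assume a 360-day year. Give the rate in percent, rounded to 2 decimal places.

T = 297/360 years.
By CIP, F/S equals the DKK-to-INR growth ratio: 0.069595/0.07255 = 0.9592695.
The DKK side grows by e^(0.0080×297/360) = 1.0066218.
Hence g_INR = 1.0493629.
r = ln(1.0493629)/(297/360) = 0.058404 → 5.84%.

5.84%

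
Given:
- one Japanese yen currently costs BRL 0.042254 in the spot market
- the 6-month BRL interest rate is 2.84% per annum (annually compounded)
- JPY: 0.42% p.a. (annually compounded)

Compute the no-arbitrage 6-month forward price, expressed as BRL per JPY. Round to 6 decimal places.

0.042760

T = 6/12 years.
BRL accumulates by (1 + 0.0284)^(6/12) = 1.0141006.
JPY growth factor: (1 + 0.0042)^(6/12) = 1.0020978.
CIP: F = S · (grow BRL)/(grow JPY) = 0.042254 × 1.0141006/1.0020978 = 0.04276010 BRL per JPY.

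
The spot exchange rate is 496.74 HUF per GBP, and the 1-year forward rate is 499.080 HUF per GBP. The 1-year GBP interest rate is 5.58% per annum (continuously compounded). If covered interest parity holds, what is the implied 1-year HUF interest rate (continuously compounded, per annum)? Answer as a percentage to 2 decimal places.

6.05%

T = 1 year.
By CIP, F/S equals the HUF-to-GBP growth ratio: 499.08/496.74 = 1.0047107.
GBP growth factor: e^(0.0558×1) = 1.0573862.
Hence g_HUF = 1.0623672.
r = ln(1.0623672)/1 = 0.060500 → 6.05%.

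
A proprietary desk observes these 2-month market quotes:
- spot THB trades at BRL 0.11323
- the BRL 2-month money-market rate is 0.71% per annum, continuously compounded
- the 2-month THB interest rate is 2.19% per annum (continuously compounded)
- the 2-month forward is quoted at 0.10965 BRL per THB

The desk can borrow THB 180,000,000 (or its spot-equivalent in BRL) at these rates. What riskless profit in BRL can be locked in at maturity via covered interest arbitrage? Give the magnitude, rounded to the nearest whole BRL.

T = 2/12 years.
Route A — deposit THB, sell forward: 180,000,000 × 1.0036566694 × 0.10965 = BRL 19,809,171.68.
Route B — convert at spot, deposit BRL: 180,000,000 × 0.11323 × 1.0011840337 = BRL 20,405,532.26.
The quoted forward undervalues THB, so borrow THB, convert to BRL at spot, deposit the BRL at 0.71%, and buy THB forward at 0.10965 to cover the loan.
The gap between the two covered legs is BRL 596,361.

BRL 596,361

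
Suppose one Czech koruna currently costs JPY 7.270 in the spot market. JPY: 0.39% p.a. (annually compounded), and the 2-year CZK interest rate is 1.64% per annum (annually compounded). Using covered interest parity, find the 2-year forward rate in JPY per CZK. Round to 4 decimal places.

7.0923

T = 2 years.
JPY accumulates by (1 + 0.0039)^2 = 1.0078152.
Growth of 1 CZK over T: (1 + 0.0164)^2 = 1.033069.
CIP: F = S · (grow JPY)/(grow CZK) = 7.27 × 1.0078152/1.033069 = 7.092282 JPY per CZK.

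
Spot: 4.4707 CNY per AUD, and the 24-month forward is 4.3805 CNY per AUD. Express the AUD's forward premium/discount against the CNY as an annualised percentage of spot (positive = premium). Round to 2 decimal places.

-1.01%

T = 2 years.
AUD trades forward at -2.01758% vs spot over the period.
Per annum: -0.0201758 / 2 = -0.010088 = -1.01%.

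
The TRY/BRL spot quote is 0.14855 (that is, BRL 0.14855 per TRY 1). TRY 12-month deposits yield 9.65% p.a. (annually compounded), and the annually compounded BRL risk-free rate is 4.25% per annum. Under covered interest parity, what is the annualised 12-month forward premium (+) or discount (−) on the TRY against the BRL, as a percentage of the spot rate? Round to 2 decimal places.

-4.92%

T = 1 year.
CIP forward (BRL per TRY) = 0.14855 × 1.042500/1.096500 = 0.14123427.
Annualised premium = (F − S)/S × (1/T) = (0.14123427 − 0.14855)/0.14855 ÷ 1 = -4.92%.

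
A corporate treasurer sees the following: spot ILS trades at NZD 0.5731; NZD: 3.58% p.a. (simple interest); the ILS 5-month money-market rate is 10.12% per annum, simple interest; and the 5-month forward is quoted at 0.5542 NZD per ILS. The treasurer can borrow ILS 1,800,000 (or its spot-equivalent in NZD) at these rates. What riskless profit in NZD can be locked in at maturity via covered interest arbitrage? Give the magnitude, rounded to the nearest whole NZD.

T = 5/12 years.
Route A — deposit ILS, sell forward: 1,800,000 × 1.042166667 × 0.5542 = NZD 1,039,623.78.
Route B — convert at spot, deposit NZD: 1,800,000 × 0.5731 × 1.014916667 = NZD 1,046,967.74.
The quoted forward undervalues ILS, so borrow ILS, convert to NZD at spot, deposit the NZD at 3.58%, and buy ILS forward at 0.5542 to cover the loan.
The gap between the two covered legs is NZD 7,344.

NZD 7,344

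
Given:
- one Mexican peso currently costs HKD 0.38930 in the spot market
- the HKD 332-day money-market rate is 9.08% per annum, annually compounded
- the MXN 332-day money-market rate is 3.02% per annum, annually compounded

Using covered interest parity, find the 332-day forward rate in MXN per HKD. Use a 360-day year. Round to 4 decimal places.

2.4368

T = 332/360 years.
HKD growth factor: (1 + 0.0908)^(332/360) = 1.0834513.
MXN accumulates by (1 + 0.0302)^(332/360) = 1.0278188.
Forward (HKD per MXN) = 0.3893 × 1.0834513 / 1.0278188 = 0.4103715.
Quoted the other way: 1/0.4103715 = 2.4368 MXN per HKD.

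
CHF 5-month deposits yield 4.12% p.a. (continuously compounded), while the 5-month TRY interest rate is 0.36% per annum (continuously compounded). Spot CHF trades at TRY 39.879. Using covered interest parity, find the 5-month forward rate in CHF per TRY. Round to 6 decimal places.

T = 5/12 years.
Growth of 1 TRY over T: e^(0.0036×5/12) = 1.0015011.
Growth of 1 CHF over T: e^(0.0412×5/12) = 1.0173149.
Forward (TRY per CHF) = 39.879 × 1.0015011 / 1.0173149 = 39.25910.
Invert for CHF per TRY: 1 / 39.25910 = 0.025472.

0.025472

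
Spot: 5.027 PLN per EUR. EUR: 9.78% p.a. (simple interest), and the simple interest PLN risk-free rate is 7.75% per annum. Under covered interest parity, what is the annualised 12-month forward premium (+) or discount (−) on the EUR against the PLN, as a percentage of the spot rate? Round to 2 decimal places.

-1.85%

T = 1 year.
CIP forward (PLN per EUR) = 5.027 × 1.077500/1.097800 = 4.934043.
(F − S)/S ÷ T = (4.934043 − 5.027)/5.027/1 = -0.018492 → -1.85%.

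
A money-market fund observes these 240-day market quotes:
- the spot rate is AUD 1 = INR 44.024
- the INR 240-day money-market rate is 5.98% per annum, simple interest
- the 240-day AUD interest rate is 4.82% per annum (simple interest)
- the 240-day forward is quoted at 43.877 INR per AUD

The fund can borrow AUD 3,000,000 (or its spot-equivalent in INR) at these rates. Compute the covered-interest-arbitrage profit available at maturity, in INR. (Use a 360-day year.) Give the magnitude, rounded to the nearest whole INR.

INR 1,476,528

T = 240/360 years.
Route A — deposit AUD, sell forward: 3,000,000 × 1.03213333333 × 43.877 = INR 135,860,742.80.
Route B — convert at spot, deposit INR: 3,000,000 × 44.024 × 1.03986666667 = INR 137,337,270.40.
The quoted forward undervalues AUD, so borrow AUD, convert to INR at spot, deposit the INR at 5.98%, and buy AUD forward at 43.877 to cover the loan.
Profit = 137,337,270.40 − 135,860,742.80 = INR 1,476,528.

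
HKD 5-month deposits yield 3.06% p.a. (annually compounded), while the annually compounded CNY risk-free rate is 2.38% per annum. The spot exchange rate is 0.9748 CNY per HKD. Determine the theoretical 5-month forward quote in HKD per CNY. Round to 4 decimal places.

T = 5/12 years.
CNY accumulates by (1 + 0.0238)^(5/12) = 1.0098487.
HKD accumulates by (1 + 0.0306)^(5/12) = 1.012638.
CIP: F = S · (grow CNY)/(grow HKD) = 0.9748 × 1.0098487/1.012638 = 0.9721149 CNY per HKD.
Invert for HKD per CNY: 1 / 0.9721149 = 1.0287.

1.0287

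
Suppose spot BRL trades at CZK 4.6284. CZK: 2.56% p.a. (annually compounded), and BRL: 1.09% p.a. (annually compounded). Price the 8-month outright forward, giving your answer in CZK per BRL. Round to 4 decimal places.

T = 8/12 years.
CZK accumulates by (1 + 0.0256)^(8/12) = 1.0169947.
BRL growth factor: (1 + 0.0109)^(8/12) = 1.0072535.
CIP: F = S · (grow CZK)/(grow BRL) = 4.6284 × 1.0169947/1.0072535 = 4.673161 CZK per BRL.

4.6732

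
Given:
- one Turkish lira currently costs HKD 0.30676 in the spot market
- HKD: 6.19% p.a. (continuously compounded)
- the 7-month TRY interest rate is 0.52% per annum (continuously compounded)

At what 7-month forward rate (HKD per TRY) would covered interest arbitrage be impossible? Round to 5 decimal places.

0.31708

T = 7/12 years.
Growth of 1 HKD over T: e^(0.0619×7/12) = 1.0367682.
Growth of 1 TRY over T: e^(0.0052×7/12) = 1.0030379.
Forward (HKD per TRY) = 0.30676 × 1.0367682 / 1.0030379 = 0.3170758.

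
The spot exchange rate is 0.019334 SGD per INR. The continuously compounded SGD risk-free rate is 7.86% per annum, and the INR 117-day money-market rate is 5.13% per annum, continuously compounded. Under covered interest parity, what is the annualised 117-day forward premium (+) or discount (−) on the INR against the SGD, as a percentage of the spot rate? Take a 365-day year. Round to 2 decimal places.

T = 117/365 years.
CIP forward (SGD per INR) = 0.019334 × 1.0255151/1.0165801 = 0.019503932.
(F − S)/S ÷ T = (0.019503932 − 0.019334)/0.019334/(117/365) = 0.027420 → 2.74%.

+2.74%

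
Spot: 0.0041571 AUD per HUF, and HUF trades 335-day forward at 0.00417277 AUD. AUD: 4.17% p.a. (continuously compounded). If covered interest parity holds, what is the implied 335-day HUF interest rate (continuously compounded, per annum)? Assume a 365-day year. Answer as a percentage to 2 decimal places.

T = 335/365 years.
CIP gives F = S · g_AUD/g_HUF, so g_AUD/g_HUF = 0.00417277/0.0041571 = 1.0037695.
AUD growth factor: e^(0.0417×335/365) = 1.0390144.
Hence g_HUF = 1.0351125.
Take logs: ln 1.0351125 / (335/365) = 0.037601, so 3.76%.

3.76%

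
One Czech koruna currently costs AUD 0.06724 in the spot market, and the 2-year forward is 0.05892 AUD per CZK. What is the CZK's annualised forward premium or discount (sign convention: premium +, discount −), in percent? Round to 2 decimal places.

-6.19%

T = 2 years.
Period premium: (0.05892 − 0.06724)/0.06724 = -0.1237359.
Per annum: -0.1237359 / 2 = -0.061868 = -6.19%.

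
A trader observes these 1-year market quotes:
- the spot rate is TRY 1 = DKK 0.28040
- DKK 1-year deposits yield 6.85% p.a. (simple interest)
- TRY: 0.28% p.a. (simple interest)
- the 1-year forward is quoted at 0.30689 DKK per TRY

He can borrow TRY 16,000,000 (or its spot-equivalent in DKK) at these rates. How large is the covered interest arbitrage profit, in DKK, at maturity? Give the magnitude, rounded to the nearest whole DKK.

T = 1 year.
Route A — deposit TRY, sell forward: 16,000,000 × 1.002800 × 0.30689 = DKK 4,923,988.67.
Route B — convert at spot, deposit DKK: 16,000,000 × 0.28040 × 1.068500 = DKK 4,793,718.40.
The quoted forward overvalues TRY, so borrow DKK, buy TRY at spot, deposit the TRY at 0.28%, and sell the proceeds forward at 0.30689.
Arbitrage profit = |4,923,988.67 − 4,793,718.40| = DKK 130,270.

DKK 130,270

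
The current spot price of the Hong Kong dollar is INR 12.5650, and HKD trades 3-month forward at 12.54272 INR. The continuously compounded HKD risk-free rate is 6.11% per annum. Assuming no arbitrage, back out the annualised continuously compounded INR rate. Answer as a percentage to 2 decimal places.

5.40%

T = 3/12 years.
F/S = 12.54272/12.565 = 0.9982268 = (growth of INR) / (growth of HKD).
HKD growth factor: e^(0.0611×3/12) = 1.0153923.
So the INR growth factor = 1.0135918.
r = ln(1.0135918)/(3/12) = 0.054001 → 5.40%.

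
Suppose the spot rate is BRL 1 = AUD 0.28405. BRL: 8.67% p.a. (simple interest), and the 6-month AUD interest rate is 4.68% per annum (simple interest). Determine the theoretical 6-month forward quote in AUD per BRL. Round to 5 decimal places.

0.27862

T = 6/12 years.
Growth of 1 AUD over T: 1 + 0.0468×6/12 = 1.023400.
Growth of 1 BRL over T: 1 + 0.0867×6/12 = 1.043350.
Forward (AUD per BRL) = 0.28405 × 1.023400 / 1.043350 = 0.2786187.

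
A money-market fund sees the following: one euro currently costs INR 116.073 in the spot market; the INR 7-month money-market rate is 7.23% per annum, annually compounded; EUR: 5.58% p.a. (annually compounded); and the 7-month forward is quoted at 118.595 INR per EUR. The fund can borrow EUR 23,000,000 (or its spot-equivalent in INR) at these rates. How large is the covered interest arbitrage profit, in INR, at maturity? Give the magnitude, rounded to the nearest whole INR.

INR 34,833,061

T = 7/12 years.
Keep in EUR, deliver into the forward: 23,000,000·1.032181253101·118.595 = INR 2,815,465,321.36.
Swap to INR now, deposit: 23,000,000·116.073·1.04156052498 = INR 2,780,632,260.77.
The quoted forward overvalues EUR, so borrow INR, buy EUR at spot, deposit the EUR at 5.58%, and sell the proceeds forward at 118.595.
Profit = 2,815,465,321.36 − 2,780,632,260.77 = INR 34,833,061.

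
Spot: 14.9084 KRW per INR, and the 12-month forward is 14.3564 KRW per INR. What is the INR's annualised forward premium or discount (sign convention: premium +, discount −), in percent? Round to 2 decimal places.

T = 1 year.
INR trades forward at -3.70261% vs spot over the period.
Per annum: -0.0370261 / 1 = -0.037026 = -3.70%.

-3.70%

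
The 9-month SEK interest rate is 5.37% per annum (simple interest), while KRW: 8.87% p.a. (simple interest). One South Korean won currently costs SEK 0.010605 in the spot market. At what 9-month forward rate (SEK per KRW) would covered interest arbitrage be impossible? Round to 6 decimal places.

0.010344

T = 9/12 years.
SEK growth factor: 1 + 0.0537×9/12 = 1.040275.
KRW growth factor: 1 + 0.0887×9/12 = 1.066525.
CIP: F = S · (grow SEK)/(grow KRW) = 0.010605 × 1.040275/1.066525 = 0.01034398 SEK per KRW.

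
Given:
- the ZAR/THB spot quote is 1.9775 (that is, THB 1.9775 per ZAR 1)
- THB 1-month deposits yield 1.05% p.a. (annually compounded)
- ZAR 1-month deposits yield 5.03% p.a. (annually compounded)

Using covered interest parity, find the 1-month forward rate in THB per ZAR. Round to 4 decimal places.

1.9711

T = 1/12 years.
THB growth factor: (1 + 0.0105)^(1/12) = 1.0008708.
Growth of 1 ZAR over T: (1 + 0.0503)^(1/12) = 1.004098.
So F = 1.9775 × 1.0008708 / 1.004098 = 1.971144 (THB/ZAR).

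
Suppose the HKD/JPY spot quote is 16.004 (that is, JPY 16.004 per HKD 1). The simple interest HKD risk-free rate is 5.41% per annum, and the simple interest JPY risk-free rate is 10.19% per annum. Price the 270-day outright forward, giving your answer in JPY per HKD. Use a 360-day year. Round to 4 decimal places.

T = 270/360 years.
JPY growth factor: 1 + 0.1019×270/360 = 1.076425.
Growth of 1 HKD over T: 1 + 0.0541×270/360 = 1.040575.
So F = 16.004 × 1.076425 / 1.040575 = 16.555372 (JPY/HKD).

16.5554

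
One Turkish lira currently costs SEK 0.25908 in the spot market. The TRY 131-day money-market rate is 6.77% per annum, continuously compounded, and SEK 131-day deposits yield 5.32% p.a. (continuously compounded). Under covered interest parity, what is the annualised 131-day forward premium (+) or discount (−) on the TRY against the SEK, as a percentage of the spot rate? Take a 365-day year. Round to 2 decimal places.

-1.45%

T = 131/365 years.
No-arbitrage forward: 0.25908 × 1.0192771 / 1.0245954 = 0.25773521 SEK/TRY.
(F − S)/S ÷ T = (0.25773521 − 0.25908)/0.25908/(131/365) = -0.014462 → -1.45%.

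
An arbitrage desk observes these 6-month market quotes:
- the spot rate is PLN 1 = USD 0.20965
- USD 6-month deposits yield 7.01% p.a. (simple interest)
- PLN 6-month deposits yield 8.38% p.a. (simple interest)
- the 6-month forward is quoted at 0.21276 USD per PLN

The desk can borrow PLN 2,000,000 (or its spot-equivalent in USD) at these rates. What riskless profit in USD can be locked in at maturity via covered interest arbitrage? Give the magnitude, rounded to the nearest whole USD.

T = 6/12 years.
Route A — deposit PLN, sell forward: 2,000,000 × 1.041900 × 0.21276 = USD 443,349.29.
Route B — convert at spot, deposit USD: 2,000,000 × 0.20965 × 1.035050 = USD 433,996.47.
The quoted forward overvalues PLN, so borrow USD, buy PLN at spot, deposit the PLN at 8.38%, and sell the proceeds forward at 0.21276.
Arbitrage profit = |443,349.29 − 433,996.47| = USD 9,353.

USD 9,353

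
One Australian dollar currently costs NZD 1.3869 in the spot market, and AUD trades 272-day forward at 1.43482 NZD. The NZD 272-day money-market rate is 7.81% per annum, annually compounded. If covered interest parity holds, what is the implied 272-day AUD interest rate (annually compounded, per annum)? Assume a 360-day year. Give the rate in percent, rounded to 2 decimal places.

T = 272/360 years.
By CIP, F/S equals the NZD-to-AUD growth ratio: 1.43482/1.3869 = 1.0345519.
NZD growth factor: (1 + 0.0781)^(272/360) = 1.0584631.
That pins the AUD growth at 1.0231126.
Annualise: 1.0231126^(360/272) − 1 = 0.030704 = 3.07%.

3.07%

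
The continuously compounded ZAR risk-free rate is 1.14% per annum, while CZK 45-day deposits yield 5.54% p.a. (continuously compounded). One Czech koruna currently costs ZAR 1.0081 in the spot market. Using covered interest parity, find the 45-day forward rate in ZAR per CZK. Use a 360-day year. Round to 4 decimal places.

1.0026

T = 45/360 years.
ZAR growth factor: e^(0.0114×45/360) = 1.001426.
Growth of 1 CZK over T: e^(0.0554×45/360) = 1.006949.
So F = 1.0081 × 1.001426 / 1.006949 = 1.002571 (ZAR/CZK).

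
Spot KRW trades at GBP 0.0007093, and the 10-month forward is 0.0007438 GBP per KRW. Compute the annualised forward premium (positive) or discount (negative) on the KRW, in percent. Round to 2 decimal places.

T = 10/12 years.
Period premium: (0.0007438 − 0.0007093)/0.0007093 = 0.0486395.
Annualise by dividing by T: 0.0486395 / (10/12) = 0.058367 → 5.84%.

+5.84%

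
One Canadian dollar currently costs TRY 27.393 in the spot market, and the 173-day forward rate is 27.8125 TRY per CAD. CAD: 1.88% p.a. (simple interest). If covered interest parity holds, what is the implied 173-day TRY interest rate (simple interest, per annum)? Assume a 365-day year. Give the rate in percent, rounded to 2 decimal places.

T = 173/365 years.
F/S = 27.8125/27.393 = 1.0153141 = (growth of TRY) / (growth of CAD).
The CAD side grows by 1 + 0.0188×173/365 = 1.0089107.
That pins the TRY growth at 1.0243613.
r = (1.0243613 − 1)/(173/365) = 0.051398 → 5.14%.

5.14%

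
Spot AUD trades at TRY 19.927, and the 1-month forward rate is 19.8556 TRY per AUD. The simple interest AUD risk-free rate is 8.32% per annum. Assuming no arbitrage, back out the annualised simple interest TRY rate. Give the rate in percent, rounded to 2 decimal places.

T = 1/12 years.
CIP gives F = S · g_TRY/g_AUD, so g_TRY/g_AUD = 19.8556/19.927 = 0.9964169.
The AUD side grows by 1 + 0.0832×1/12 = 1.0069333.
So the TRY growth factor = 1.0033254.
r = (1.0033254 − 1)/(1/12) = 0.039905 → 3.99%.

3.99%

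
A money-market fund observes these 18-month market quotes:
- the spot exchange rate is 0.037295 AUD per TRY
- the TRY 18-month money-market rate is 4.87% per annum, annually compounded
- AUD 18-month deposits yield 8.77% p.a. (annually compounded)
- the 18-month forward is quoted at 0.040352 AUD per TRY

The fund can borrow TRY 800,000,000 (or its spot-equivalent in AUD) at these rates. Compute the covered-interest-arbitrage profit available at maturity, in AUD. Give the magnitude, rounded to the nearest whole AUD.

T = 18/12 years.
Route A — deposit TRY, sell forward: 800,000,000 × 1.0739322936 × 0.040352 = AUD 34,668,252.73.
Route B — convert at spot, deposit AUD: 800,000,000 × 0.037295 × 1.1343934045 = AUD 33,845,761.62.
The quoted forward overvalues TRY, so borrow AUD, buy TRY at spot, deposit the TRY at 4.87%, and sell the proceeds forward at 0.040352.
The gap between the two covered legs is AUD 822,491.

AUD 822,491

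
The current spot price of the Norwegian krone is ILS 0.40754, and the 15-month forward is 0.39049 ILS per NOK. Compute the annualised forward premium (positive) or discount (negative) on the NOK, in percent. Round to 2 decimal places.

T = 15/12 years.
NOK trades forward at -4.18364% vs spot over the period.
Annualise by dividing by T: -0.0418364 / (15/12) = -0.033469 → -3.35%.

-3.35%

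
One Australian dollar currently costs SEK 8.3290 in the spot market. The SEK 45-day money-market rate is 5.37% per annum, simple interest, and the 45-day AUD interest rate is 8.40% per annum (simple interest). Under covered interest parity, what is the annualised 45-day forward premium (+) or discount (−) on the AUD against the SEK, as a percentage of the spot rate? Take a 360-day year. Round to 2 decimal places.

-3.00%

T = 45/360 years.
F = S · g_SEK/g_AUD = 8.329 × 1.0067125/1.010500 = 8.2977817.
(F − S)/S ÷ T = (8.2977817 − 8.329)/8.329/(45/360) = -0.029985 → -3.00%.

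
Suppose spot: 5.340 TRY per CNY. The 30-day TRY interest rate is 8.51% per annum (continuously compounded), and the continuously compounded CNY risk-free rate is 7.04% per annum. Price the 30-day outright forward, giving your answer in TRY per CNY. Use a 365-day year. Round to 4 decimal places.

5.3465

T = 30/365 years.
TRY accumulates by e^(0.0851×30/365) = 1.007019.
Growth of 1 CNY over T: e^(0.0704×30/365) = 1.0058031.
Forward (TRY per CNY) = 5.34 × 1.007019 / 1.0058031 = 5.346455.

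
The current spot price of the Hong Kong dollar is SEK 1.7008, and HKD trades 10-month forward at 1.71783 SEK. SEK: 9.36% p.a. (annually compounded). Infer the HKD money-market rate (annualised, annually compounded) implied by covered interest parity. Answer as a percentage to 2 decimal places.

8.06%

T = 10/12 years.
CIP gives F = S · g_SEK/g_HKD, so g_SEK/g_HKD = 1.71783/1.7008 = 1.0100129.
The SEK side grows by (1 + 0.0936)^(10/12) = 1.0774127.
That pins the HKD growth at 1.0667316.
Annualise: 1.0667316^(12/10) − 1 = 0.080603 = 8.06%.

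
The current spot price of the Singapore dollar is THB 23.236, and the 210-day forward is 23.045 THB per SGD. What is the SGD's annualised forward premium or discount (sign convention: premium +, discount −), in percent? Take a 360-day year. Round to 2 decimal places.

-1.41%

T = 210/360 years.
(F − S)/S = (23.045 − 23.236)/23.236 = -0.0082200.
Per annum: -0.0082200 / (210/360) = -0.014091 = -1.41%.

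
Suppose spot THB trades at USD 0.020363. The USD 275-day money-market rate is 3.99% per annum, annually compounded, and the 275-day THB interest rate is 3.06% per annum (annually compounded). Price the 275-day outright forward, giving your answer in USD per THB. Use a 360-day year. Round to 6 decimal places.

0.020503

T = 275/360 years.
USD accumulates by (1 + 0.0399)^(275/360) = 1.0303379.
Growth of 1 THB over T: (1 + 0.0306)^(275/360) = 1.0232916.
CIP: F = S · (grow USD)/(grow THB) = 0.020363 × 1.0303379/1.0232916 = 0.02050322 USD per THB.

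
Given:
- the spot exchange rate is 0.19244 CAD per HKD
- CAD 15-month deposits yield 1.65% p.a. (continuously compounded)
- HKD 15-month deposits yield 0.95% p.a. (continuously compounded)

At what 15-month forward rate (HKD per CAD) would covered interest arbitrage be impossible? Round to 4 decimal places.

5.1512

T = 15/12 years.
CAD accumulates by e^(0.0165×15/12) = 1.0208392.
HKD growth factor: e^(0.0095×15/12) = 1.0119458.
CIP: F = S · (grow CAD)/(grow HKD) = 0.19244 × 1.0208392/1.0119458 = 0.1941312 CAD per HKD.
Invert for HKD per CAD: 1 / 0.1941312 = 5.1512.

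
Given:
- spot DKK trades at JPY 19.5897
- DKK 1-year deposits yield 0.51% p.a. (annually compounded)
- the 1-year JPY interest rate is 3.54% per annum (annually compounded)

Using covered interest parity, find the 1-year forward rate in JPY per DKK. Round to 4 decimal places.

20.1803

T = 1 year.
JPY accumulates by (1 + 0.0354)^1 = 1.035400.
DKK growth factor: (1 + 0.0051)^1 = 1.005100.
So F = 19.5897 × 1.035400 / 1.005100 = 20.180256 (JPY/DKK).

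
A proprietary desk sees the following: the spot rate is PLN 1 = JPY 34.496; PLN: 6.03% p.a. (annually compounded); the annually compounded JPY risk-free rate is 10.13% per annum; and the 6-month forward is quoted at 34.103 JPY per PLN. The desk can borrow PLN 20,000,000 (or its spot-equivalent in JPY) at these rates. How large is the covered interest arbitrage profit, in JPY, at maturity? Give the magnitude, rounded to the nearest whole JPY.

T = 6/12 years.
Invest the PLN and cover forward: 20,000,000 × 1.02970869667 × 34.103 = JPY 702,323,113.65.
Convert at spot and invest in JPY: 20,000,000 × 34.496 × 1.04942841585 = JPY 724,021,652.66.
The quoted forward undervalues PLN, so borrow PLN, convert to JPY at spot, deposit the JPY at 10.13%, and buy PLN forward at 34.103 to cover the loan.
Profit = 724,021,652.66 − 702,323,113.65 = JPY 21,698,539.

JPY 21,698,539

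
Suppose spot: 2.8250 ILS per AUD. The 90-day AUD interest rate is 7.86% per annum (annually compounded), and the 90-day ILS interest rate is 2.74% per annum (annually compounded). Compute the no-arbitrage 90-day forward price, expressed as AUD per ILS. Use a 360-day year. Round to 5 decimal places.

0.35831

T = 90/360 years.
ILS accumulates by (1 + 0.0274)^(90/360) = 1.0067807.
Growth of 1 AUD over T: (1 + 0.0786)^(90/360) = 1.019096.
Forward (ILS per AUD) = 2.825 × 1.0067807 / 1.019096 = 2.790861.
Quoted the other way: 1/2.790861 = 0.35831 AUD per ILS.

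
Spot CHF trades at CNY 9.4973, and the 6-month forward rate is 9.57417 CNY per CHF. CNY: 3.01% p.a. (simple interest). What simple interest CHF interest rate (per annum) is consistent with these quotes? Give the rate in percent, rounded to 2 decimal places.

1.38%

T = 6/12 years.
F/S = 9.57417/9.4973 = 1.0080939 = (growth of CNY) / (growth of CHF).
CNY growth factor: 1 + 0.0301×6/12 = 1.015050.
That pins the CHF growth at 1.0069003.
r = (1.0069003 − 1)/(6/12) = 0.013801 → 1.38%.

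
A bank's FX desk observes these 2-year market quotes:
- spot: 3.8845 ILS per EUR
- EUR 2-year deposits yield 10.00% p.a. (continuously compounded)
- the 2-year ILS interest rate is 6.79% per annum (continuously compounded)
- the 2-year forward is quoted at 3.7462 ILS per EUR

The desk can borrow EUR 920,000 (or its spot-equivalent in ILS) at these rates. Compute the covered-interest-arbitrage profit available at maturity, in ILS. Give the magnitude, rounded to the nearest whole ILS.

T = 2 years.
Route A — deposit EUR, sell forward: 920,000 × 1.221402758 × 3.7462 = ILS 4,209,569.49.
Route B — convert at spot, deposit ILS: 920,000 × 3.8845 × 1.14545278 = ILS 4,093,550.42.
The quoted forward overvalues EUR, so borrow ILS, buy EUR at spot, deposit the EUR at 10.00%, and sell the proceeds forward at 3.7462.
Profit = 4,209,569.49 − 4,093,550.42 = ILS 116,019.

ILS 116,019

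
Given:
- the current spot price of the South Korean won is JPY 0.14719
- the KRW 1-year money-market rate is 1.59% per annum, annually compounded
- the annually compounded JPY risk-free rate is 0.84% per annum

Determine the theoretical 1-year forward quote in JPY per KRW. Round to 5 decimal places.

T = 1 year.
Growth of 1 JPY over T: (1 + 0.0084)^1 = 1.008400.
Growth of 1 KRW over T: (1 + 0.0159)^1 = 1.015900.
Forward (JPY per KRW) = 0.14719 × 1.008400 / 1.015900 = 0.1461034.

0.14610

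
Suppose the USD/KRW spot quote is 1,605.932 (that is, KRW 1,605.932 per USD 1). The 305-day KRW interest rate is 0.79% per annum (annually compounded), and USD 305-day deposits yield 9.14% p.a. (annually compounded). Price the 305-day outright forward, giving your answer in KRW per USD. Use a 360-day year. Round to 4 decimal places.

1501.2107

T = 305/360 years.
Growth of 1 KRW over T: (1 + 0.0079)^(305/360) = 1.0066890287.
USD accumulates by (1 + 0.0914)^(305/360) = 1.0769135616.
So F = 1605.932 × 1.0066890287 / 1.0769135616 = 1501.210666 (KRW/USD).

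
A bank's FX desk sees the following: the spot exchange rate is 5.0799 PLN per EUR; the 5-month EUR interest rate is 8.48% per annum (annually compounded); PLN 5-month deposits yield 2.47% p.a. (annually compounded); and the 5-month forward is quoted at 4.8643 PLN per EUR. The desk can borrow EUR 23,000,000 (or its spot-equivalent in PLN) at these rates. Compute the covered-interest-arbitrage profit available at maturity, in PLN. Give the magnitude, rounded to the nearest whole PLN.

PLN 2,293,271

T = 5/12 years.
Invest the EUR and cover forward: 23,000,000 × 1.03449651483 × 4.8643 = PLN 115,738,332.13.
Convert at spot and invest in PLN: 23,000,000 × 5.0799 × 1.01021847517 = PLN 118,031,603.14.
The quoted forward undervalues EUR, so borrow EUR, convert to PLN at spot, deposit the PLN at 2.47%, and buy EUR forward at 4.8643 to cover the loan.
Arbitrage profit = |115,738,332.13 − 118,031,603.14| = PLN 2,293,271.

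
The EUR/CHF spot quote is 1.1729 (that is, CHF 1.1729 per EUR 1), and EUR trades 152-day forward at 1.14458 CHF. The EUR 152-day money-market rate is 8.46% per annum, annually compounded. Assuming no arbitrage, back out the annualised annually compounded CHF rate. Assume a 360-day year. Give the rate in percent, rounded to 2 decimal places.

T = 152/360 years.
CIP gives F = S · g_CHF/g_EUR, so g_CHF/g_EUR = 1.14458/1.1729 = 0.9758547.
The EUR side grows by (1 + 0.0846)^(152/360) = 1.0348838.
So the CHF growth factor = 1.0098962.
r = 1.0098962^(360/152) − 1 = 0.023597 → 2.36%.

2.36%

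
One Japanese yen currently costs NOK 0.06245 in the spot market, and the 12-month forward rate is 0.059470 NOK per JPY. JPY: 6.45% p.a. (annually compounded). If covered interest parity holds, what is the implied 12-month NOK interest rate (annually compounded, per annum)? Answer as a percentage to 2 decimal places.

1.37%

T = 1 year.
By CIP, F/S equals the NOK-to-JPY growth ratio: 0.05947/0.06245 = 0.9522818.
JPY growth factor: (1 + 0.0645)^1 = 1.064500.
So the NOK growth factor = 1.013704.
r = 1.013704^(1/1) − 1 = 0.013704 → 1.37%.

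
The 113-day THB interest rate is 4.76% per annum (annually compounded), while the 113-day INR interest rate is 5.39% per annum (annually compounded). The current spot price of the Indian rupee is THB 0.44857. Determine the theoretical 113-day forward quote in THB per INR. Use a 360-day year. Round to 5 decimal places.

0.44773

T = 113/360 years.
Growth of 1 THB over T: (1 + 0.0476)^(113/360) = 1.0147035.
INR accumulates by (1 + 0.0539)^(113/360) = 1.0166149.
So F = 0.44857 × 1.0147035 / 1.0166149 = 0.4477266 (THB/INR).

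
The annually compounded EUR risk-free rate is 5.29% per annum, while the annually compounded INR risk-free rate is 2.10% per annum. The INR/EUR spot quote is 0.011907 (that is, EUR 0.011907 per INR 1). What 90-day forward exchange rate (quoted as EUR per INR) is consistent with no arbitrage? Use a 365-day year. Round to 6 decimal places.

T = 90/365 years.
EUR accumulates by (1 + 0.0529)^(90/365) = 1.0127917.
INR accumulates by (1 + 0.0210)^(90/365) = 1.0051376.
CIP: F = S · (grow EUR)/(grow INR) = 0.011907 × 1.0127917/1.0051376 = 0.01199767 EUR per INR.

0.011998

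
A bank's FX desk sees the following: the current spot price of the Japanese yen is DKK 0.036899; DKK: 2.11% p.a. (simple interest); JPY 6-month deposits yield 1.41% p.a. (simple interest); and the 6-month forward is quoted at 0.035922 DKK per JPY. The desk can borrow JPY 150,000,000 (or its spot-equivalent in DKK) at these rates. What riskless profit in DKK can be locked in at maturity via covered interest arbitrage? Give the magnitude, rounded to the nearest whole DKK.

T = 6/12 years.
Route A — deposit JPY, sell forward: 150,000,000 × 1.007050 × 0.035922 = DKK 5,426,287.52.
Route B — convert at spot, deposit DKK: 150,000,000 × 0.036899 × 1.010550 = DKK 5,593,242.67.
The quoted forward undervalues JPY, so borrow JPY, convert to DKK at spot, deposit the DKK at 2.11%, and buy JPY forward at 0.035922 to cover the loan.
The gap between the two covered legs is DKK 166,955.

DKK 166,955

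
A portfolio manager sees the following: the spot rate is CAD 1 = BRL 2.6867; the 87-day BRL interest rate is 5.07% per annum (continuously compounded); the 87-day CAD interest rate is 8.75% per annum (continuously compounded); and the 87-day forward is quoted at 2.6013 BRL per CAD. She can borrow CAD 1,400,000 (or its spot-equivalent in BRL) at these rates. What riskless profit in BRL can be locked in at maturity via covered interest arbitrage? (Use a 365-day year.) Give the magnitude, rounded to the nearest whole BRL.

T = 87/365 years.
Keep in CAD, deliver into the forward: 1,400,000·1.021075174·2.6013 = BRL 3,718,571.99.
Swap to BRL now, deposit: 1,400,000·2.6867·1.012157972 = BRL 3,807,110.75.
The quoted forward undervalues CAD, so borrow CAD, convert to BRL at spot, deposit the BRL at 5.07%, and buy CAD forward at 2.6013 to cover the loan.
Arbitrage profit = |3,718,571.99 − 3,807,110.75| = BRL 88,539.

BRL 88,539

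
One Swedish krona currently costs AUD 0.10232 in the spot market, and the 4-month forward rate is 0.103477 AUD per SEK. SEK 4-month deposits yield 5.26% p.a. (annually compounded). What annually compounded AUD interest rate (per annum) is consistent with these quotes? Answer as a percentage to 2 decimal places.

8.87%

T = 4/12 years.
F/S = 0.103477/0.10232 = 1.0113077 = (growth of AUD) / (growth of SEK).
SEK growth factor: (1 + 0.0526)^(4/12) = 1.0172346.
So the AUD growth factor = 1.0287372.
Annualise: 1.0287372^(12/4) − 1 = 0.088713 = 8.87%.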